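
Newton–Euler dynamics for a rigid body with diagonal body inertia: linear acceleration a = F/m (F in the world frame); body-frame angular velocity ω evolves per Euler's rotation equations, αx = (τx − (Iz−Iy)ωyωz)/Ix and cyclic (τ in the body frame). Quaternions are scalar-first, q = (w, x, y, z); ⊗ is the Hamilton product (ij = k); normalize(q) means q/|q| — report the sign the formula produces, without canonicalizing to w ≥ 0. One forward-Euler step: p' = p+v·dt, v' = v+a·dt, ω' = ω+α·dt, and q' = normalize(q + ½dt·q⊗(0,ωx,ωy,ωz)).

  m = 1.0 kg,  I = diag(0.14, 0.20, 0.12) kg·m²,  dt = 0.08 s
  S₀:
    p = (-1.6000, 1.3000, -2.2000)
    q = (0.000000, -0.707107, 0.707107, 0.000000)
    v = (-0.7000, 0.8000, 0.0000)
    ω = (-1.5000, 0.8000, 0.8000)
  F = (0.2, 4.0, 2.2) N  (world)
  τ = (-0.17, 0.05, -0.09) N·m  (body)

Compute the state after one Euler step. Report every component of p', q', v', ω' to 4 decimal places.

a = (0.2000, 4.0000, 2.2000)
new position p' = (-1.6560, 1.3640, -2.2000)
new velocity v' = (-0.6840, 1.1200, 0.1760)
(τ − ω×Iω)/I = (-0.8486, 0.3700, -0.1500)
ω' = ω + α·dt = (-1.5679, 0.8296, 0.7880)
Hamilton product q⊗(0,ω) = (-1.6263461, 0.5656856, 0.5656856, 0.4949749)
q' = normalize(q + ½dt·q⊗(0,ω)) = (-0.0649, -0.6826, 0.7277, 0.0197)

p' = (-1.6560, 1.3640, -2.2000)
q' = (-0.0649, -0.6826, 0.7277, 0.0197)
v' = (-0.6840, 1.1200, 0.1760)
ω' = (-1.5679, 0.8296, 0.7880)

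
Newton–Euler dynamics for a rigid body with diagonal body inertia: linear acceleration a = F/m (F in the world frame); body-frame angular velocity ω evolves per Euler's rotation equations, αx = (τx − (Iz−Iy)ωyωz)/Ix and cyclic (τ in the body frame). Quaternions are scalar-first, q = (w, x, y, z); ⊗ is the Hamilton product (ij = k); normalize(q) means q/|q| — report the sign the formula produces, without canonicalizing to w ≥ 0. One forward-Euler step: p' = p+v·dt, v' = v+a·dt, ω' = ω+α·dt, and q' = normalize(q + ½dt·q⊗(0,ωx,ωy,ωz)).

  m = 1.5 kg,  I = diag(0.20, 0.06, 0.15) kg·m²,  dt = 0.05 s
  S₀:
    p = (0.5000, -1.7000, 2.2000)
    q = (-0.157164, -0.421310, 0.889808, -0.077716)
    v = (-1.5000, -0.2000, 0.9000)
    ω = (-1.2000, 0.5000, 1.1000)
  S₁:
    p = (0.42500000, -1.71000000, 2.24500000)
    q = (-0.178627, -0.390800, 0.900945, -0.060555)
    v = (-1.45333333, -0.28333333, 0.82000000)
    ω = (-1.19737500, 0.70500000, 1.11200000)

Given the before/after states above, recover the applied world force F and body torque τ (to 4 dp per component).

F = (1.4000, -2.5000, -2.4000)
τ = (0.0600, 0.1800, 0.1200)

Δv = v₁−v₀ = (0.04666667, -0.08333333, -0.08000000)
m·(v₁−v₀)/dt = (1.4000, -2.5000, -2.4000)
ω₁ − ω₀ = (0.00262500, 0.20500000, 0.01200000)
precession coupling = (0.0495, -0.0660, 0.0840)
τ = I·(Δω/dt) + ω₀×(Iω₀) = (0.0600, 0.1800, 0.1200)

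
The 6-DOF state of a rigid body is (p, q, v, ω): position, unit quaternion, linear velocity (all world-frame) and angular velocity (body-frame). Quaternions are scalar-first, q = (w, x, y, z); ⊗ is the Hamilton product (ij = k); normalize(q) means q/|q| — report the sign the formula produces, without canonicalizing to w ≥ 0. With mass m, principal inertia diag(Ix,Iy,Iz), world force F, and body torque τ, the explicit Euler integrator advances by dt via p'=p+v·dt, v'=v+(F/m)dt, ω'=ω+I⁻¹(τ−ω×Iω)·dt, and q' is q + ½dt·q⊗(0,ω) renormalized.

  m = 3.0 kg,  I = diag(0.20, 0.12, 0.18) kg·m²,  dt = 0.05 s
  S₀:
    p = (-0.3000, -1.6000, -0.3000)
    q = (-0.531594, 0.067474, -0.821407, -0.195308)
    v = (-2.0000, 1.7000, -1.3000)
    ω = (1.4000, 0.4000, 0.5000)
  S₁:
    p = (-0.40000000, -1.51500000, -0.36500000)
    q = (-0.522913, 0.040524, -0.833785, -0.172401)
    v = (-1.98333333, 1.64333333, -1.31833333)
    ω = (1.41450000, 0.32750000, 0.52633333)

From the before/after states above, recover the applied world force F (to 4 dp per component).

F = (1.0000, -3.4000, -1.1000)

velocity change Δv = (0.01666667, -0.05666667, -0.01833333)
m·(v₁−v₀)/dt = (1.0000, -3.4000, -1.1000)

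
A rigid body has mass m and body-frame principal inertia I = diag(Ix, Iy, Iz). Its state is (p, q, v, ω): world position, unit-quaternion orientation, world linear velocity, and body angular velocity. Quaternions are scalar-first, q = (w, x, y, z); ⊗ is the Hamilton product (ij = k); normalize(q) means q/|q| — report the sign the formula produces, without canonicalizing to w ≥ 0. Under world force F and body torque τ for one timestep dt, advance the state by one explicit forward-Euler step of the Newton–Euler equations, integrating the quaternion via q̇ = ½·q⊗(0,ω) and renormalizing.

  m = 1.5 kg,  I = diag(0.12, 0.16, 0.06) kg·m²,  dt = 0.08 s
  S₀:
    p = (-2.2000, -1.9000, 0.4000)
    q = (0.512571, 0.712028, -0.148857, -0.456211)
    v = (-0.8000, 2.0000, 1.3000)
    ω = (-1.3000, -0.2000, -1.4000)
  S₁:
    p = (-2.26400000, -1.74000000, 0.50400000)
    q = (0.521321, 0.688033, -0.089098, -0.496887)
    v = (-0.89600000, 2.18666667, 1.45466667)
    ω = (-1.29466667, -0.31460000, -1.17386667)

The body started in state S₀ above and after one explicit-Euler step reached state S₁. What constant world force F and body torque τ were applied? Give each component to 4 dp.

Δv = v₁−v₀ = (-0.09600000, 0.18666667, 0.15466667)
F = m·Δv/dt = (-1.8000, 3.5000, 2.9000)
Δω = ω₁−ω₀ = (0.00533333, -0.11460000, 0.22613333)
gyro term ω₀×Iω₀ = (-0.0280, 0.1092, 0.0104)
τ = I·(Δω/dt) + ω₀×(Iω₀) = (-0.0200, -0.1200, 0.1800)

F = (-1.8000, 3.5000, 2.9000)
τ = (-0.0200, -0.1200, 0.1800)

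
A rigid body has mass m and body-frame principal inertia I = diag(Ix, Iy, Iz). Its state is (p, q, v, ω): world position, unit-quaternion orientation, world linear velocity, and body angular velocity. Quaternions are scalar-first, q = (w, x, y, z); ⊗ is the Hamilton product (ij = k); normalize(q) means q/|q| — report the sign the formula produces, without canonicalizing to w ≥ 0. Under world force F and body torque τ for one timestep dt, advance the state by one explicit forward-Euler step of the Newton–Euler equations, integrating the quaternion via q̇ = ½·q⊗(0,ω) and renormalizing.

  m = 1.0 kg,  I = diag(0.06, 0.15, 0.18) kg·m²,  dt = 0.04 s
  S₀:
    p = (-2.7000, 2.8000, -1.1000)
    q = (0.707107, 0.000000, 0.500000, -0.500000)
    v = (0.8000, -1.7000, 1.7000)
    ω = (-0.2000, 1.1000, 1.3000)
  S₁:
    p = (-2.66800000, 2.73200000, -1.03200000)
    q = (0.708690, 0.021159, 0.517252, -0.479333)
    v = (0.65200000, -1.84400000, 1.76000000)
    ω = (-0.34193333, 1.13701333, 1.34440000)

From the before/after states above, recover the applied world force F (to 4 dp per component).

F = (-3.7000, -3.6000, 1.5000)

Δv = v₁−v₀ = (-0.14800000, -0.14400000, 0.06000000)
m·(v₁−v₀)/dt = (-3.7000, -3.6000, 1.5000)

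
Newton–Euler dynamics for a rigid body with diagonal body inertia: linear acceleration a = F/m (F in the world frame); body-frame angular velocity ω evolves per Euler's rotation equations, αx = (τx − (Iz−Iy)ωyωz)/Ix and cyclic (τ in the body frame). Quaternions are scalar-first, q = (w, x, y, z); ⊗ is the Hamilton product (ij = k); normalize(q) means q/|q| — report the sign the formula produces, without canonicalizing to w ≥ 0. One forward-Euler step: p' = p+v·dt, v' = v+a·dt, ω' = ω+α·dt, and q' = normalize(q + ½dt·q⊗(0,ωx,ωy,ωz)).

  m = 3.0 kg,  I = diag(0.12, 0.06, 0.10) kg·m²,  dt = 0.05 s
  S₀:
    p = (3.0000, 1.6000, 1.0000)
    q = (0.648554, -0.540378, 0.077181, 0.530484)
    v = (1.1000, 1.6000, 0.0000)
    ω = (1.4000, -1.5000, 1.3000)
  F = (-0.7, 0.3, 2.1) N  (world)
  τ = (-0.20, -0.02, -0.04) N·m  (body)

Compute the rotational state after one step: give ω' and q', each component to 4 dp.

ω' = (1.3492, -1.5470, 1.2170)
q' = (0.6519, -0.4944, 0.0888, 0.5681)

gyro term ω×Iω = (-0.0780, 0.0364, 0.1260)
angular accel α = (-1.0167, -0.9400, -1.6600)
new body rate ω' = (1.3492, -1.5470, 1.2170)
q⊗(0,ω) = (0.1826715, 1.8040369, 0.4723380, 1.5456338)
q' = normalize(q + ½dt·q⊗(0,ω)) = (0.6519, -0.4944, 0.0888, 0.5681)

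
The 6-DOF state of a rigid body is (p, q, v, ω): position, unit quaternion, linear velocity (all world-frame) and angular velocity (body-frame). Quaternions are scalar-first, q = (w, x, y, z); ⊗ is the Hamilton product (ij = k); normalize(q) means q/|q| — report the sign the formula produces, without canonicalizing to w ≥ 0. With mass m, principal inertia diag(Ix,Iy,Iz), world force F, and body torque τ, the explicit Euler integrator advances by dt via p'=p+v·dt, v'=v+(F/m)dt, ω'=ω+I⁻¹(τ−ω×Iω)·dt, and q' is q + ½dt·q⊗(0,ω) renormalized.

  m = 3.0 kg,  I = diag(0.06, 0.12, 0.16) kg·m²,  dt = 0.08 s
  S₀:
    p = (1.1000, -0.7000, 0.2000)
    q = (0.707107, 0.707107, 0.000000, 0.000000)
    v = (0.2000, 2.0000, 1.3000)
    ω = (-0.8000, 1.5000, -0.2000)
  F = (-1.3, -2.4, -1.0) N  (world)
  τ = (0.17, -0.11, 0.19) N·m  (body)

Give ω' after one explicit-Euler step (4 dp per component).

α = I⁻¹(τ − ω×Iω) = (3.0333, -0.7833, 1.6375)
new body rate ω' = (-0.5573, 1.4373, -0.0690)

ω' = (-0.5573, 1.4373, -0.0690)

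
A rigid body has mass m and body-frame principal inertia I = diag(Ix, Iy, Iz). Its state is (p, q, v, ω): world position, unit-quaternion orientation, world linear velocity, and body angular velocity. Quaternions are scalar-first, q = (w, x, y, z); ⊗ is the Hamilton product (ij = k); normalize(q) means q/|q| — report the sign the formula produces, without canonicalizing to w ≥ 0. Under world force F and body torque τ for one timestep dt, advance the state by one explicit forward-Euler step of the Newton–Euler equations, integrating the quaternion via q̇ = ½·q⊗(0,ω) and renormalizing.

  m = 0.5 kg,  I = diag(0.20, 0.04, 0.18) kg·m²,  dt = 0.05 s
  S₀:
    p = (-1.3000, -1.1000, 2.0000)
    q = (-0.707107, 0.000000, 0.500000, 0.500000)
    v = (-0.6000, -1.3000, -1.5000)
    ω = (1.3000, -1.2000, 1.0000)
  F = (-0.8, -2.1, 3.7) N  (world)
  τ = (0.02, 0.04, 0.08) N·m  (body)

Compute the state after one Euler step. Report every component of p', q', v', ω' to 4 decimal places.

a = F/m = (-1.6000, -4.2000, 7.4000)
new position p' = (-1.3300, -1.1650, 1.9250)
v' = v + a·dt = (-0.6800, -1.5100, -1.1300)
gyro term ω×Iω = (-0.1680, 0.0260, 0.2496)
α = I⁻¹(τ − ω×Iω) = (0.9400, 0.3500, -0.9422)
ω' = ω + α·dt = (1.3470, -1.1825, 0.9529)
q⊗(0,ω) = (0.1000000, 0.1807609, 1.4985284, -1.3571070)
q + ½dt·q⊗(0,ω), renormalized = (-0.7037, 0.0045, 0.5368, 0.4655)

p' = (-1.3300, -1.1650, 1.9250)
q' = (-0.7037, 0.0045, 0.5368, 0.4655)
v' = (-0.6800, -1.5100, -1.1300)
ω' = (1.3470, -1.1825, 0.9529)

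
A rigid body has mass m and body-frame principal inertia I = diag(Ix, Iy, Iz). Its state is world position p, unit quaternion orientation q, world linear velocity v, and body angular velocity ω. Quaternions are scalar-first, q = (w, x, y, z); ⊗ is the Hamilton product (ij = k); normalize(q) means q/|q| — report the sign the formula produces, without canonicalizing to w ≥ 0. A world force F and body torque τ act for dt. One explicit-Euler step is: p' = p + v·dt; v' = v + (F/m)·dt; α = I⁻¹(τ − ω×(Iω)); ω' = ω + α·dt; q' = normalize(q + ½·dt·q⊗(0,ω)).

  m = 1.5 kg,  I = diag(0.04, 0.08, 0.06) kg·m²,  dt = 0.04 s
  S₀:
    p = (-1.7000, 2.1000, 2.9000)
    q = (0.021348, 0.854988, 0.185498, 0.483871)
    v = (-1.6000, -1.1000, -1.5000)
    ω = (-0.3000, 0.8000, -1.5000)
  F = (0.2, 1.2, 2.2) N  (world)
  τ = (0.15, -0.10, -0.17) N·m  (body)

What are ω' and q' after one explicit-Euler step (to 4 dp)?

ω' = (-0.1740, 0.7545, -1.6069)
q' = (0.0380, 0.8411, 0.2085, 0.4977)

precession coupling ω×(Iω) = (0.0240, -0.0090, -0.0096)
angular accel α = (3.1500, -1.1375, -2.6733)
ω' = ω + α·dt = (-0.1740, 0.7545, -1.6069)
2q̇ = q⊗(0,ω) = (0.8339045, -0.6717482, 1.1543991, 0.7076178)
q + ½dt·q⊗(0,ω), renormalized = (0.0380, 0.8411, 0.2085, 0.4977)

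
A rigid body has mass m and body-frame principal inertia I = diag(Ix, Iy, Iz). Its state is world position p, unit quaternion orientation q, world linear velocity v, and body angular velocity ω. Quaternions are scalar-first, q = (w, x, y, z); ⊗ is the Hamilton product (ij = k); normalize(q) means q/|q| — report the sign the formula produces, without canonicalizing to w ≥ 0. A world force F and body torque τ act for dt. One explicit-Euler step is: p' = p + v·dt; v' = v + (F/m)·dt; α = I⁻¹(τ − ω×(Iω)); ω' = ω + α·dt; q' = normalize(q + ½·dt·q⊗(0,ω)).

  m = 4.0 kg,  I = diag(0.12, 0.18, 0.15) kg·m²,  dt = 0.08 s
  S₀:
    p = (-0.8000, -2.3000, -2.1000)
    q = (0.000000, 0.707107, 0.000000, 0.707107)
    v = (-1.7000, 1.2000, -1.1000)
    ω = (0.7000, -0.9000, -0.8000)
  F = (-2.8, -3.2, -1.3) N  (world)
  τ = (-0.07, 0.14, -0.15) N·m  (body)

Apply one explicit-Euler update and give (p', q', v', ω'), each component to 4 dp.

(τ − ω×Iω)/I = (-0.4033, 0.6844, -0.7480)
ω' = ω + α·dt = (0.6677, -0.8452, -0.8598)
2q̇ = q⊗(0,ω) = (0.0707107, 0.6363963, 1.0606605, -0.6363963)
updated quaternion q' = (0.0028, 0.7314, 0.0424, 0.6806)
p + v·dt = (-0.9360, -2.2040, -2.1880)
v + (F/m)dt = (-1.7560, 1.1360, -1.1260)

p' = (-0.9360, -2.2040, -2.1880)
q' = (0.0028, 0.7314, 0.0424, 0.6806)
v' = (-1.7560, 1.1360, -1.1260)
ω' = (0.6677, -0.8452, -0.8598)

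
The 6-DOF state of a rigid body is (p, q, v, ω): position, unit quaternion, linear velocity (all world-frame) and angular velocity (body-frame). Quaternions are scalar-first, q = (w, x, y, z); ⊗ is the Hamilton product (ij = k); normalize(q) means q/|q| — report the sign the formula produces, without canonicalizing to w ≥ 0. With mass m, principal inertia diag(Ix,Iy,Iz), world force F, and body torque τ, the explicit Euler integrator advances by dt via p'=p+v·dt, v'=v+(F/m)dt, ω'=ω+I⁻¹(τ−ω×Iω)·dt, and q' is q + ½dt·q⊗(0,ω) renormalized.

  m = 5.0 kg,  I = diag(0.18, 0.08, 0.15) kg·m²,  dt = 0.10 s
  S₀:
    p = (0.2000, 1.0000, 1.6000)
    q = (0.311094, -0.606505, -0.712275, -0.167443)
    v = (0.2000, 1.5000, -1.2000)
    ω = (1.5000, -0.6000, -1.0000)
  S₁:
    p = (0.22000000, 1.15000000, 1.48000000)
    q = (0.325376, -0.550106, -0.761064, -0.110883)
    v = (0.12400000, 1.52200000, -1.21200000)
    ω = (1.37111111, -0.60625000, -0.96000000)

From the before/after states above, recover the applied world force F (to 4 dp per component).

v₁ − v₀ = (-0.07600000, 0.02200000, -0.01200000)
m·(v₁−v₀)/dt = (-3.8000, 1.1000, -0.6000)

F = (-3.8000, 1.1000, -0.6000)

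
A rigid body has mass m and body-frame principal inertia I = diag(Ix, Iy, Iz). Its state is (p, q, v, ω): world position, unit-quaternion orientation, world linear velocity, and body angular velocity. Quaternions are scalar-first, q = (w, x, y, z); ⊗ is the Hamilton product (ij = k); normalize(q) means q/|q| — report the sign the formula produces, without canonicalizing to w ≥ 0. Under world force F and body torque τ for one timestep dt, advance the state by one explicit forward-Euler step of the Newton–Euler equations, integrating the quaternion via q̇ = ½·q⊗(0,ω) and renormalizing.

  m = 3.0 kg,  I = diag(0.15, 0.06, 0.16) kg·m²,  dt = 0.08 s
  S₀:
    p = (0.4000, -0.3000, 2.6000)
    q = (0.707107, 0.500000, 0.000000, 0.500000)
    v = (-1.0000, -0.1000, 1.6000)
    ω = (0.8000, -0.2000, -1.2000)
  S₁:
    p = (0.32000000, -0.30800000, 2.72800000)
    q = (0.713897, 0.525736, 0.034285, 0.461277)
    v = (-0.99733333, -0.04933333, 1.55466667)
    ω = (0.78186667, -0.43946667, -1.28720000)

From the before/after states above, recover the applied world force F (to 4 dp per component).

F = (0.1000, 1.9000, -1.7000)

velocity change Δv = (0.00266667, 0.05066667, -0.04533333)
applied force F = (0.1000, 1.9000, -1.7000)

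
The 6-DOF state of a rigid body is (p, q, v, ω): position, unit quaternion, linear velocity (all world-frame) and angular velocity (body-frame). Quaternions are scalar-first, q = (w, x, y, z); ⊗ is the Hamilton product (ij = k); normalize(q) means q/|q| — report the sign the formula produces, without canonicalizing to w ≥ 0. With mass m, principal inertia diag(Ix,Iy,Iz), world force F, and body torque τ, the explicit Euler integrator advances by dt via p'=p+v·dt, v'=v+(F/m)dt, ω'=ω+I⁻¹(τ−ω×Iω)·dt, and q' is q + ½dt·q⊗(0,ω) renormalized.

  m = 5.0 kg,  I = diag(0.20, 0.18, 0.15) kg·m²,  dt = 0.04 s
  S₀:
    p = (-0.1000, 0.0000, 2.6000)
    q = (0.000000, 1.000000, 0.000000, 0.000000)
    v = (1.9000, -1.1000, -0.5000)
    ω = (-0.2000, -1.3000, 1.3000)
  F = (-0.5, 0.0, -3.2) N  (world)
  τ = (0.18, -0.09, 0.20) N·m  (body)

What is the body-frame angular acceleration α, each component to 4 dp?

α = (0.6465, -0.4278, 1.3680)

gyro term ω×Iω = (0.0507, -0.0130, -0.0052)
(τ − ω×Iω)/I = (0.6465, -0.4278, 1.3680)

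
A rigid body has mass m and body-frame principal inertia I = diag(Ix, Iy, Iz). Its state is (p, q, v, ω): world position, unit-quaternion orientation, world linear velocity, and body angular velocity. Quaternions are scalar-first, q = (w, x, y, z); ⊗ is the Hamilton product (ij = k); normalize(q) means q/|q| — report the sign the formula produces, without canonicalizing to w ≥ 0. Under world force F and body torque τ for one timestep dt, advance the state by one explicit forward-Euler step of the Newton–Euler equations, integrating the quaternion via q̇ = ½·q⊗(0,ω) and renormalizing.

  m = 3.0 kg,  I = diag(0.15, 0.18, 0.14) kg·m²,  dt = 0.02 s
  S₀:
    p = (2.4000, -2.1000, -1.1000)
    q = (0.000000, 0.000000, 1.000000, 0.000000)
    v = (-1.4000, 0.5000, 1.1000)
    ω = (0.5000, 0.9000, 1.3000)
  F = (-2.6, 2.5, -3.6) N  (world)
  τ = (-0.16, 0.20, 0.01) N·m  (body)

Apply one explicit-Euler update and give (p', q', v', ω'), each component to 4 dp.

a = (-0.8667, 0.8333, -1.2000)
p + v·dt = (2.3720, -2.0900, -1.0780)
new velocity v' = (-1.4173, 0.5167, 1.0760)
α = I⁻¹(τ − ω×Iω) = (-0.7547, 1.0750, -0.0250)
ω' = ω + α·dt = (0.4849, 0.9215, 1.2995)
q⊗(0,ω) = (-0.9000000, 1.3000000, 0.0000000, -0.5000000)
q + ½dt·q⊗(0,ω), renormalized = (-0.0090, 0.0130, 0.9999, -0.0050)

p' = (2.3720, -2.0900, -1.0780)
q' = (-0.0090, 0.0130, 0.9999, -0.0050)
v' = (-1.4173, 0.5167, 1.0760)
ω' = (0.4849, 0.9215, 1.2995)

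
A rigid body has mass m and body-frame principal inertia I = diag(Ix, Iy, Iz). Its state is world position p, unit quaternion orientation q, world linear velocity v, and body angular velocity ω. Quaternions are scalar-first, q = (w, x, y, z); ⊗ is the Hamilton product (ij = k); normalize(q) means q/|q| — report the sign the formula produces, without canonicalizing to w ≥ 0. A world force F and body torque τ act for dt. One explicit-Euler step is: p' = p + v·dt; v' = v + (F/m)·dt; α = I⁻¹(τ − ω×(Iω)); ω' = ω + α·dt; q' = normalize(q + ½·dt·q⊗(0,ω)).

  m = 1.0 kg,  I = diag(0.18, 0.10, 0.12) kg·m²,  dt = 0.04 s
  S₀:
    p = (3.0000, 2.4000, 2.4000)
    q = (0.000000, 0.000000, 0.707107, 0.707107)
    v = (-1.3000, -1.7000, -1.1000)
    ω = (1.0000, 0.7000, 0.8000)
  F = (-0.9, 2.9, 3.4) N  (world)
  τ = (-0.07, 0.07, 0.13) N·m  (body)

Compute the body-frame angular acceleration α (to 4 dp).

α = (-0.4511, 0.2200, 1.5500)

gyro term ω×Iω = (0.0112, 0.0480, -0.0560)
(τ − ω×Iω)/I = (-0.4511, 0.2200, 1.5500)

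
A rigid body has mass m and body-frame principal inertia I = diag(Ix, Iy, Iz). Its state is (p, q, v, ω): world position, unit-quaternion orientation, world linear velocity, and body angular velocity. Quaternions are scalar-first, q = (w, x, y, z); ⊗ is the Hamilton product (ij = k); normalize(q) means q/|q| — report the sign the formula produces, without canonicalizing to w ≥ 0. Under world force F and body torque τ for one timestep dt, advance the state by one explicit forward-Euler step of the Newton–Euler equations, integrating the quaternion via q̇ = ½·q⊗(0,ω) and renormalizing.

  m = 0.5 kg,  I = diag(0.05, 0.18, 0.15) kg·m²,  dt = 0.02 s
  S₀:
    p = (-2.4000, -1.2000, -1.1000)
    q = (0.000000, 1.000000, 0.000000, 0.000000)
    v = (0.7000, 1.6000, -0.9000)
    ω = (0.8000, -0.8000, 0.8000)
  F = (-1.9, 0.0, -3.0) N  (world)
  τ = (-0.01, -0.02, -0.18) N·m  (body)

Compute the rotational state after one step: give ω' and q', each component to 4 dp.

α = I⁻¹(τ − ω×Iω) = (-0.5840, 0.2444, -0.6453)
new body rate ω' = (0.7883, -0.7951, 0.7871)
2q̇ = q⊗(0,ω) = (-0.8000000, 0.0000000, -0.8000000, -0.8000000)
updated quaternion q' = (-0.0080, 0.9999, -0.0080, -0.0080)

ω' = (0.7883, -0.7951, 0.7871)
q' = (-0.0080, 0.9999, -0.0080, -0.0080)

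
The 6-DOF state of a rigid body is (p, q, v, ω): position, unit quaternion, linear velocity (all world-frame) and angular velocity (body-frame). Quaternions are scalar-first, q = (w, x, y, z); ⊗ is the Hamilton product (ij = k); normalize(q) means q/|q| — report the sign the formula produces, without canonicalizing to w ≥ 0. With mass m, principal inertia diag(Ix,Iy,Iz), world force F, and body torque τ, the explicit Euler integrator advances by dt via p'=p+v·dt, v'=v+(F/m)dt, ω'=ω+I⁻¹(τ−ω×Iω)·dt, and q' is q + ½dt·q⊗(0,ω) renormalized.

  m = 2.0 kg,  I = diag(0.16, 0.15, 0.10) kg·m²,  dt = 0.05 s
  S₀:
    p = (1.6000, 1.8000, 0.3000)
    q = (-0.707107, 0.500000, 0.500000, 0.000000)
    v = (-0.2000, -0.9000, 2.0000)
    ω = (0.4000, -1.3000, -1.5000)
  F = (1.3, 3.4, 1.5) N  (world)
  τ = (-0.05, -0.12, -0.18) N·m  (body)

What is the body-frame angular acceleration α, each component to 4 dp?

ω×(Iω) gyroscopic = (-0.0975, -0.0360, 0.0052)
α = I⁻¹(τ − ω×Iω) = (0.2969, -0.5600, -1.8520)

α = (0.2969, -0.5600, -1.8520)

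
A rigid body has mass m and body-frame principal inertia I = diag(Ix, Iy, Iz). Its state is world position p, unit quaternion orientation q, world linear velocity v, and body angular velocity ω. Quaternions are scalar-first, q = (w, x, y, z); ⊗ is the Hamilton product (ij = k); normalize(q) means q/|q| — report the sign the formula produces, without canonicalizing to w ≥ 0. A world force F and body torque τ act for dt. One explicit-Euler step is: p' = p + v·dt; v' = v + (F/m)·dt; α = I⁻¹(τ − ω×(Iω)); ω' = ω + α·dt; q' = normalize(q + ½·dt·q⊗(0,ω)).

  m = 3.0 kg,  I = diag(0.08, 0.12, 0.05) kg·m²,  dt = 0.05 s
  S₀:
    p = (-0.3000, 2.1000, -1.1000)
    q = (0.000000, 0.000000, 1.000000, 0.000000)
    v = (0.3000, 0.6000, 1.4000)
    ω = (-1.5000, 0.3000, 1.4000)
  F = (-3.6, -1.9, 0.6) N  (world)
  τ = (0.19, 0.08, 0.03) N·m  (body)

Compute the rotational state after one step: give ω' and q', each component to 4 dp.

ω' = (-1.3629, 0.3596, 1.4480)
q' = (-0.0075, 0.0350, 0.9987, 0.0374)

α = I⁻¹(τ − ω×Iω) = (2.7425, 1.1917, 0.9600)
new body rate ω' = (-1.3629, 0.3596, 1.4480)
Hamilton product q⊗(0,ω) = (-0.3000000, 1.4000000, 0.0000000, 1.5000000)
q + ½dt·q⊗(0,ω), renormalized = (-0.0075, 0.0350, 0.9987, 0.0374)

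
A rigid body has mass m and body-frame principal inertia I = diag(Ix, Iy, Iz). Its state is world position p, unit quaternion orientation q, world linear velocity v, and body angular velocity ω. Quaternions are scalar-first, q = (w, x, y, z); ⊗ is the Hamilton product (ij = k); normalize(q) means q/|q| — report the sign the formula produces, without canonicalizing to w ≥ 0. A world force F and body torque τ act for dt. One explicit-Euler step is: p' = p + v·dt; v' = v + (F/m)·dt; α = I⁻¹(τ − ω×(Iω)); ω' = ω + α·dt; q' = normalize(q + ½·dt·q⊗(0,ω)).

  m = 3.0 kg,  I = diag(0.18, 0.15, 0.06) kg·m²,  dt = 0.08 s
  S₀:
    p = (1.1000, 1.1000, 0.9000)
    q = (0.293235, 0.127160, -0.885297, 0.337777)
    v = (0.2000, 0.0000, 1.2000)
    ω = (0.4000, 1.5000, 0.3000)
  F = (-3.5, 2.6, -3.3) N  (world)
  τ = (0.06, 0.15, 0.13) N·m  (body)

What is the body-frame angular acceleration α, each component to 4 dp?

α = (0.5583, 0.9040, 2.4667)

precession coupling ω×(Iω) = (-0.0405, 0.0144, -0.0180)
α = I⁻¹(τ − ω×Iω) = (0.5583, 0.9040, 2.4667)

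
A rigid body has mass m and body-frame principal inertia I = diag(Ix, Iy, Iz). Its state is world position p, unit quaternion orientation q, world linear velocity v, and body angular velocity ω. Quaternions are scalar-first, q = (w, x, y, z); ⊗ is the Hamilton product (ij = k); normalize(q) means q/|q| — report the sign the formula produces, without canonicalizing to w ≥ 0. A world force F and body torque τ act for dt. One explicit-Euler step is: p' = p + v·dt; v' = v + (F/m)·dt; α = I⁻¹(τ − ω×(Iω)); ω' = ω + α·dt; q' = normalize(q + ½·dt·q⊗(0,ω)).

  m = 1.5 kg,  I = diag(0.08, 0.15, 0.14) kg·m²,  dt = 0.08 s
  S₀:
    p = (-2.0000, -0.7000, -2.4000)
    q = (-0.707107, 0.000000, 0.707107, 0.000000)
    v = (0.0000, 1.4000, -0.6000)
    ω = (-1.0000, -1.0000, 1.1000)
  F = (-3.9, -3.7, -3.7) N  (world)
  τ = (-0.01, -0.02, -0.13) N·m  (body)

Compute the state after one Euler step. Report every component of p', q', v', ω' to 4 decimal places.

p' = (-2.0000, -0.5880, -2.4480)
q' = (-0.6771, 0.0592, 0.7335, -0.0028)
v' = (-0.2080, 1.2027, -0.7973)
ω' = (-1.0210, -1.0459, 0.9857)

gyro term ω×Iω = (0.0110, 0.0660, 0.0700)
angular accel α = (-0.2625, -0.5733, -1.4286)
ω' = ω + α·dt = (-1.0210, -1.0459, 0.9857)
2q̇ = q⊗(0,ω) = (0.7071070, 1.4849247, 0.7071070, -0.0707107)
q' = normalize(q + ½dt·q⊗(0,ω)) = (-0.6771, 0.0592, 0.7335, -0.0028)
a = F/m = (-2.6000, -2.4667, -2.4667)
p + v·dt = (-2.0000, -0.5880, -2.4480)
new velocity v' = (-0.2080, 1.2027, -0.7973)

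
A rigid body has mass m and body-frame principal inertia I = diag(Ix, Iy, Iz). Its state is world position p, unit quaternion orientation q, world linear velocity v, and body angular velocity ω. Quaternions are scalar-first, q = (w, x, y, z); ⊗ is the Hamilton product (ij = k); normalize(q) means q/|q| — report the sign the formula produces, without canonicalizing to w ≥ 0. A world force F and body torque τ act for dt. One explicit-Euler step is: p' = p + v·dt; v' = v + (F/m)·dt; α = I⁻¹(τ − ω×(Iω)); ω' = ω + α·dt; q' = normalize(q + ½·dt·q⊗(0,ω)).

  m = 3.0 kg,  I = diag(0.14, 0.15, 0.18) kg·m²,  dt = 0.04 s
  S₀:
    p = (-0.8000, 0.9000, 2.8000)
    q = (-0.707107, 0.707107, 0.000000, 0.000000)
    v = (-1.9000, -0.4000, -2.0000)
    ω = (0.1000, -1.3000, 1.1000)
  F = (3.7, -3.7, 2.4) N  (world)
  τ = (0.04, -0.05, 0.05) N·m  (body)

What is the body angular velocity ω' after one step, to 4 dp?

gyro term ω×Iω = (-0.0429, -0.0044, -0.0013)
α = I⁻¹(τ − ω×Iω) = (0.5921, -0.3040, 0.2850)
ω' = ω + α·dt = (0.1237, -1.3122, 1.1114)

ω' = (0.1237, -1.3122, 1.1114)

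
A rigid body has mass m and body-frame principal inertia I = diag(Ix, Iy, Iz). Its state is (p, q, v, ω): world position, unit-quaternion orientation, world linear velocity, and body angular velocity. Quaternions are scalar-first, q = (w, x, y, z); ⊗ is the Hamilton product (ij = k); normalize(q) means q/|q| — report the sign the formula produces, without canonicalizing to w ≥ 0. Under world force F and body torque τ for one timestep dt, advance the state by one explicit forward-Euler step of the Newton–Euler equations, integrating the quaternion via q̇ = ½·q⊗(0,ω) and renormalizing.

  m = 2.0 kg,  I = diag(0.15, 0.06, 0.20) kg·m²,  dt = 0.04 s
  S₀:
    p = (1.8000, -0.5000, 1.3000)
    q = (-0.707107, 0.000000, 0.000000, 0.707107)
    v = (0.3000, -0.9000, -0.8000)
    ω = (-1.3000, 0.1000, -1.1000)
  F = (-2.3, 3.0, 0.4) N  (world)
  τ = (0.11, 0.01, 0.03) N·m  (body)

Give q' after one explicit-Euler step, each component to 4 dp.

q⊗(0,ω) = (0.7778177, 0.8485284, -0.9899498, 0.7778177)
q + ½dt·q⊗(0,ω), renormalized = (-0.6911, 0.0170, -0.0198, 0.7222)

q' = (-0.6911, 0.0170, -0.0198, 0.7222)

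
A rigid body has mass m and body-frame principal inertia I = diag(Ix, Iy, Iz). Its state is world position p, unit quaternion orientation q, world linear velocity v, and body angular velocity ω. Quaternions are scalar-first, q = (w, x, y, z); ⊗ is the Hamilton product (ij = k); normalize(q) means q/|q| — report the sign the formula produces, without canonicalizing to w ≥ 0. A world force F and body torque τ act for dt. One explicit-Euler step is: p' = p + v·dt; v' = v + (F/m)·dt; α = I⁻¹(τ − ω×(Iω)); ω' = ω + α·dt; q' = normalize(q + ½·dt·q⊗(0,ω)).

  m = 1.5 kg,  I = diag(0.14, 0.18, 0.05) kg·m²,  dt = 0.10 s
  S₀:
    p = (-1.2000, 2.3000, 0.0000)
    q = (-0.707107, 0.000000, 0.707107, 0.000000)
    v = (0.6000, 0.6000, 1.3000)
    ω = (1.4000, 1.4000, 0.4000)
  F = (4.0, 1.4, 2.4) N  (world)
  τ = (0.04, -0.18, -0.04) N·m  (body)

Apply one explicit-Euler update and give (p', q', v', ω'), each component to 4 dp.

p' = (-1.1400, 2.3600, 0.1300)
q' = (-0.7528, -0.0352, 0.6543, -0.0633)
v' = (0.8667, 0.6933, 1.4600)
ω' = (1.4806, 1.2720, 0.1632)

gyro term ω×Iω = (-0.0728, 0.0504, 0.0784)
angular accel α = (0.8057, -1.2800, -2.3680)
ω + α·dt = (1.4806, 1.2720, 0.1632)
Hamilton product q⊗(0,ω) = (-0.9899498, -0.7071070, -0.9899498, -1.2727926)
q' = normalize(q + ½dt·q⊗(0,ω)) = (-0.7528, -0.0352, 0.6543, -0.0633)
linear accel F/m = (2.6667, 0.9333, 1.6000)
p' = p + v·dt = (-1.1400, 2.3600, 0.1300)
new velocity v' = (0.8667, 0.6933, 1.4600)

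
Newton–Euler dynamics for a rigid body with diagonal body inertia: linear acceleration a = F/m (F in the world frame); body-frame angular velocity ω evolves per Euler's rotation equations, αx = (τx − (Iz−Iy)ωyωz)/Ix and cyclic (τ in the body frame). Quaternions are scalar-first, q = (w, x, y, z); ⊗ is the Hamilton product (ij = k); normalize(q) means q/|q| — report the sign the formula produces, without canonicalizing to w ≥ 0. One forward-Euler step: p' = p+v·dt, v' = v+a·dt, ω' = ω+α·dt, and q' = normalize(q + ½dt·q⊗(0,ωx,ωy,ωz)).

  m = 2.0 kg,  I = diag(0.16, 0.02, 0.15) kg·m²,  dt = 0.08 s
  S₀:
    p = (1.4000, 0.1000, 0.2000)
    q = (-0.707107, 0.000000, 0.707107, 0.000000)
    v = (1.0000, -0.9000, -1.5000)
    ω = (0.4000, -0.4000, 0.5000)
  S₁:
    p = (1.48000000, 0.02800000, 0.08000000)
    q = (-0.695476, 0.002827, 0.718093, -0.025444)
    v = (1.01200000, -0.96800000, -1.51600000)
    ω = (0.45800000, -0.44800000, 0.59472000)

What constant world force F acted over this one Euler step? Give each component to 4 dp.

v₁ − v₀ = (0.01200000, -0.06800000, -0.01600000)
m·(v₁−v₀)/dt = (0.3000, -1.7000, -0.4000)

F = (0.3000, -1.7000, -0.4000)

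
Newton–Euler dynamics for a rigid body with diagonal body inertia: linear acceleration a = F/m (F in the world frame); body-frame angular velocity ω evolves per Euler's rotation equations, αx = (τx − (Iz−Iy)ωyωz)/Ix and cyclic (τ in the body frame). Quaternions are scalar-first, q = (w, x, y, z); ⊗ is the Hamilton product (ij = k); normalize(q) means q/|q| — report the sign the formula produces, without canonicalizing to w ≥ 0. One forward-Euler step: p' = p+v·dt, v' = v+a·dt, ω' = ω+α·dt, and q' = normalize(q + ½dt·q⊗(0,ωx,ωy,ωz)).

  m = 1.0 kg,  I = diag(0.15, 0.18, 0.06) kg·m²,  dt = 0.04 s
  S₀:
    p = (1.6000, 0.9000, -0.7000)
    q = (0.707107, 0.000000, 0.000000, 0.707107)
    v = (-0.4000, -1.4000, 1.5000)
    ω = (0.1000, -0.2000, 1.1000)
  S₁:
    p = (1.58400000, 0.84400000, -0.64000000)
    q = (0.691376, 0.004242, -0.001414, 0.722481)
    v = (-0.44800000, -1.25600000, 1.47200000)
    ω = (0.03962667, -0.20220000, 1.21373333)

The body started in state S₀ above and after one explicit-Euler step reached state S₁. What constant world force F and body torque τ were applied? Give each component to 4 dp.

F = (-1.2000, 3.6000, -0.7000)
τ = (-0.2000, 0.0000, 0.1700)

velocity change Δv = (-0.04800000, 0.14400000, -0.02800000)
m·(v₁−v₀)/dt = (-1.2000, 3.6000, -0.7000)
ω₁ − ω₀ = (-0.06037333, -0.00220000, 0.11373333)
applied torque τ = (-0.2000, 0.0000, 0.1700)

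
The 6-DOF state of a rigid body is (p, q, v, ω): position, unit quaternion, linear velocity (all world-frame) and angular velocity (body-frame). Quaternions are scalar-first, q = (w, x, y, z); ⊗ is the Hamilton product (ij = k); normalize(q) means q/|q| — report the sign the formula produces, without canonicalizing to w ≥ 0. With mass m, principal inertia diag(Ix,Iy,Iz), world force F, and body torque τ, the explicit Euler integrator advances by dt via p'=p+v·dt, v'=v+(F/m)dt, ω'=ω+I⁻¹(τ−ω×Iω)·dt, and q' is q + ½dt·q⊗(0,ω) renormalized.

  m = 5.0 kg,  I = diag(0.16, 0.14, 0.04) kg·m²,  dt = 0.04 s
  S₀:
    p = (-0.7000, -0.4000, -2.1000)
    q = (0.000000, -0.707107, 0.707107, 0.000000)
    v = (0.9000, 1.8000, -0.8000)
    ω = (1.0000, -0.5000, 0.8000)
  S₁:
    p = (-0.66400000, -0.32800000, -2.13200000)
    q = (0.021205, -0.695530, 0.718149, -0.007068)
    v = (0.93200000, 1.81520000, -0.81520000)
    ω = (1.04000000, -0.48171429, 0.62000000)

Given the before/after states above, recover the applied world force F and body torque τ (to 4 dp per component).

velocity change Δv = (0.03200000, 0.01520000, -0.01520000)
F = m·Δv/dt = (4.0000, 1.9000, -1.9000)
rate change Δω = (0.04000000, 0.01828571, -0.18000000)
I·α + gyro = (0.2000, 0.1600, -0.1700)

F = (4.0000, 1.9000, -1.9000)
τ = (0.2000, 0.1600, -0.1700)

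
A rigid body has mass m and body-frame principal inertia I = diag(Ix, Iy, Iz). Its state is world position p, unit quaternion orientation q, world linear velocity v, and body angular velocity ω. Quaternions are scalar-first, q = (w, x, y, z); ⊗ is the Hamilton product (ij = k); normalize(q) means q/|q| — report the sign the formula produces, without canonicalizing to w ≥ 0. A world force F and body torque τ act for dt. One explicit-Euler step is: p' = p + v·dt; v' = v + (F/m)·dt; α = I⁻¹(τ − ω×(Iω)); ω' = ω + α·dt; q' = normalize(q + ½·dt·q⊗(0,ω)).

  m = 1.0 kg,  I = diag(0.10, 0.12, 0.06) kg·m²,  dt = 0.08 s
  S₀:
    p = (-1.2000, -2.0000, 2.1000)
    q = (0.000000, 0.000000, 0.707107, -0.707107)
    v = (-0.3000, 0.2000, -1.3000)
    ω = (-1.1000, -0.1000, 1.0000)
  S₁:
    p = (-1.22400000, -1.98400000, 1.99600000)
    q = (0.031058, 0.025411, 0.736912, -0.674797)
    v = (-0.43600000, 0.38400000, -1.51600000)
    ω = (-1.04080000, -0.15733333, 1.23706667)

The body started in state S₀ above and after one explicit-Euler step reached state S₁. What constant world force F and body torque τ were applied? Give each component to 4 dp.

rate change Δω = (0.05920000, -0.05733333, 0.23706667)
applied torque τ = (0.0800, -0.1300, 0.1800)
Δv = v₁−v₀ = (-0.13600000, 0.18400000, -0.21600000)
m·(v₁−v₀)/dt = (-1.7000, 2.3000, -2.7000)

F = (-1.7000, 2.3000, -2.7000)
τ = (0.0800, -0.1300, 0.1800)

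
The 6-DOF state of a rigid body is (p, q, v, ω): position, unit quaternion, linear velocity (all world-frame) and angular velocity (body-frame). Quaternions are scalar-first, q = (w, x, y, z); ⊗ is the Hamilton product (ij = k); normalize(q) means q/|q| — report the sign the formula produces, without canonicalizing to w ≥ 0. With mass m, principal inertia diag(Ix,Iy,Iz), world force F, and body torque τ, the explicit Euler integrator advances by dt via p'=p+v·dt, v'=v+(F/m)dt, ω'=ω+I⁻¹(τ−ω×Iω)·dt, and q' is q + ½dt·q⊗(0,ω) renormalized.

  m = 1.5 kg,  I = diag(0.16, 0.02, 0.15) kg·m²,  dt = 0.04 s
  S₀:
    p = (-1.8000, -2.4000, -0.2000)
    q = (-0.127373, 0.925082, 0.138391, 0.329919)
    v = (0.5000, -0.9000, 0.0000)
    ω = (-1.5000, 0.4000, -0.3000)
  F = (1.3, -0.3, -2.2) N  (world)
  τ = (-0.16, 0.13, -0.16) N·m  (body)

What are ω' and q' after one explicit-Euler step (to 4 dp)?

ω' = (-1.5361, 0.6510, -0.3651)
q' = (-0.0987, 0.9250, 0.1330, 0.3421)

(τ − ω×Iω)/I = (-0.9025, 6.2750, -1.6267)
ω' = ω + α·dt = (-1.5361, 0.6510, -0.3651)
Hamilton product q⊗(0,ω) = (1.4312423, 0.0175746, -0.2683031, 0.6158312)
q + ½dt·q⊗(0,ω), renormalized = (-0.0987, 0.9250, 0.1330, 0.3421)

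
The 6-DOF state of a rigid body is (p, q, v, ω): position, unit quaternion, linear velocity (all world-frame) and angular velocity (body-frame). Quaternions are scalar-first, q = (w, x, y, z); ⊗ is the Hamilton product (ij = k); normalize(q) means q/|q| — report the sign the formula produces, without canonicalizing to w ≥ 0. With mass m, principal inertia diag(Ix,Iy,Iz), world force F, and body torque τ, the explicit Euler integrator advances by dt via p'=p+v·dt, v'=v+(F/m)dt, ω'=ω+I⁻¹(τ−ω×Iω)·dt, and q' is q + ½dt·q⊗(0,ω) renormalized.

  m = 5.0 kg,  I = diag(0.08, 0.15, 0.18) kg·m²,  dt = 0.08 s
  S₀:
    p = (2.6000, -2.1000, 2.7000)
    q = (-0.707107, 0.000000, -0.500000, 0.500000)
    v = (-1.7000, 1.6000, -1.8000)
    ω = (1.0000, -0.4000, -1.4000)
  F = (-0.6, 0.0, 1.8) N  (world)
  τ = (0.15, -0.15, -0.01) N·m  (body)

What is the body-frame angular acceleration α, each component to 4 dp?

gyro term ω×Iω = (0.0168, 0.1400, -0.0280)
α = I⁻¹(τ − ω×Iω) = (1.6650, -1.9333, 0.1000)

α = (1.6650, -1.9333, 0.1000)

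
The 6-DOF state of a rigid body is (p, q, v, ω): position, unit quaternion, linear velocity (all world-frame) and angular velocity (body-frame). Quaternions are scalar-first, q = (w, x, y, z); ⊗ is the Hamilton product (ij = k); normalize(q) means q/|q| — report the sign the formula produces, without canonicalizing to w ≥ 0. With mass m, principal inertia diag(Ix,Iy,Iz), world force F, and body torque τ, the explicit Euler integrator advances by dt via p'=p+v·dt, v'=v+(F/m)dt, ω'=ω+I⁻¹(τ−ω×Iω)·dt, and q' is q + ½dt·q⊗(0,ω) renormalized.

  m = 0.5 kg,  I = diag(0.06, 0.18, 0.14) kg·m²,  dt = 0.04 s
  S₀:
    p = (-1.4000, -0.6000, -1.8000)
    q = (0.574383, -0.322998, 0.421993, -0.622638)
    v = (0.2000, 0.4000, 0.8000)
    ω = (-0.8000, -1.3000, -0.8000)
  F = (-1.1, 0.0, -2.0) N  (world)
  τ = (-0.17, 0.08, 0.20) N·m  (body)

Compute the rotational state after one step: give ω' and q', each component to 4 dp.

ω' = (-0.8856, -1.2708, -0.7785)
q' = (0.5699, -0.3549, 0.4116, -0.6163)

ω×(Iω) gyroscopic = (-0.0416, -0.0512, 0.1248)
angular accel α = (-2.1400, 0.7289, 0.5371)
new body rate ω' = (-0.8856, -1.2708, -0.7785)
Hamilton product q⊗(0,ω) = (-0.2079179, -1.6065302, -0.5069859, 0.2979854)
updated quaternion q' = (0.5699, -0.3549, 0.4116, -0.6163)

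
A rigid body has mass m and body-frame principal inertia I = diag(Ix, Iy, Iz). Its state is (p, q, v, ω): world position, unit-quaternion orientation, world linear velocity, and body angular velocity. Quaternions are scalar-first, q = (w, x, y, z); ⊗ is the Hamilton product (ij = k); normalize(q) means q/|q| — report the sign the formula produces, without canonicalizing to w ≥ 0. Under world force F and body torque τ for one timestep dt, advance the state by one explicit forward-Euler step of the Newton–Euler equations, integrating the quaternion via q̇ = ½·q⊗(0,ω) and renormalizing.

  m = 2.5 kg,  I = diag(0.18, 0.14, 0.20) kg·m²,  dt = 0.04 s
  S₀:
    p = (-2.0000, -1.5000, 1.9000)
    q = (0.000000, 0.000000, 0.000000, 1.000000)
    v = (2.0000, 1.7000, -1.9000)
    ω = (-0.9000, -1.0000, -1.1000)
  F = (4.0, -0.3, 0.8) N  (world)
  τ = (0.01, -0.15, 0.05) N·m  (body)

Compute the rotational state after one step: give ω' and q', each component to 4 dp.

ω' = (-0.9124, -1.0372, -1.0828)
q' = (0.0220, 0.0200, -0.0180, 0.9994)

(τ − ω×Iω)/I = (-0.3111, -0.9300, 0.4300)
ω' = ω + α·dt = (-0.9124, -1.0372, -1.0828)
2q̇ = q⊗(0,ω) = (1.1000000, 1.0000000, -0.9000000, 0.0000000)
q' = normalize(q + ½dt·q⊗(0,ω)) = (0.0220, 0.0200, -0.0180, 0.9994)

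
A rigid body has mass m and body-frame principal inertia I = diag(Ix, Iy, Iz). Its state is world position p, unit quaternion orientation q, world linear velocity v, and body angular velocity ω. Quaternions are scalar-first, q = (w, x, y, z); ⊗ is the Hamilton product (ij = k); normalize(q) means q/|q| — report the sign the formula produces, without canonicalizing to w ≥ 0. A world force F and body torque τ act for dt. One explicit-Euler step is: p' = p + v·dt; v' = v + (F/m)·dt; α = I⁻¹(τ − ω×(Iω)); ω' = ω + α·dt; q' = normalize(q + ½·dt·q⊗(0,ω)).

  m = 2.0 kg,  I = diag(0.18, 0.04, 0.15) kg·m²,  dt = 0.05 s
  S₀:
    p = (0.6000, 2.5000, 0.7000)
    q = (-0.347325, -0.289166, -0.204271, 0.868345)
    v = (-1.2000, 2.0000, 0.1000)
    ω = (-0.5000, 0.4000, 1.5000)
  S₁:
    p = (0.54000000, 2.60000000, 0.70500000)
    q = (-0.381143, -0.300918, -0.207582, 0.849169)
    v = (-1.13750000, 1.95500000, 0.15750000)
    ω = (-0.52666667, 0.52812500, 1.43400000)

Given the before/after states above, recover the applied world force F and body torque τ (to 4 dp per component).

F = (2.5000, -1.8000, 2.3000)
τ = (-0.0300, 0.0800, -0.1700)

velocity change Δv = (0.06250000, -0.04500000, 0.05750000)
m·(v₁−v₀)/dt = (2.5000, -1.8000, 2.3000)
Δω = ω₁−ω₀ = (-0.02666667, 0.12812500, -0.06600000)
applied torque τ = (-0.0300, 0.0800, -0.1700)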